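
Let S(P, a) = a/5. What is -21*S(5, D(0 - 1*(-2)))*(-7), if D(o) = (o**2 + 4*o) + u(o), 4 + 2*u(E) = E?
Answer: 1617/5 ≈ 323.40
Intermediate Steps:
u(E) = -2 + E/2
D(o) = -2 + o**2 + 9*o/2 (D(o) = (o**2 + 4*o) + (-2 + o/2) = -2 + o**2 + 9*o/2)
S(P, a) = a/5 (S(P, a) = a*(1/5) = a/5)
-21*S(5, D(0 - 1*(-2)))*(-7) = -21*(-2 + (0 - 1*(-2))**2 + 9*(0 - 1*(-2))/2)/5*(-7) = -21*(-2 + (0 + 2)**2 + 9*(0 + 2)/2)/5*(-7) = -21*(-2 + 2**2 + (9/2)*2)/5*(-7) = -21*(-2 + 4 + 9)/5*(-7) = -21*11/5*(-7) = -231/5*(-7) = 1617/5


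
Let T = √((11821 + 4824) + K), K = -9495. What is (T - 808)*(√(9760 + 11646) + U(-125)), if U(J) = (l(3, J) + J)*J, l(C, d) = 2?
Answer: -(808 - 5*√286)*(15375 + √21406) ≈ -1.1229e+7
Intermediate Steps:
T = 5*√286 (T = √((11821 + 4824) - 9495) = √(16645 - 9495) = √7150 = 5*√286 ≈ 84.558)
U(J) = J*(2 + J) (U(J) = (2 + J)*J = J*(2 + J))
(T - 808)*(√(9760 + 11646) + U(-125)) = (5*√286 - 808)*(√(9760 + 11646) - 125*(2 - 125)) = (-808 + 5*√286)*(√21406 - 125*(-123)) = (-808 + 5*√286)*(√21406 + 15375) = (-808 + 5*√286)*(15375 + √21406)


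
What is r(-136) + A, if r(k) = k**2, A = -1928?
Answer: 16568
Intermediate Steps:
r(-136) + A = (-136)**2 - 1928 = 18496 - 1928 = 16568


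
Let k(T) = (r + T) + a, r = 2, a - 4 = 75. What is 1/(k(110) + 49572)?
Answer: 1/49763 ≈ 2.0095e-5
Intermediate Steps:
a = 79 (a = 4 + 75 = 79)
k(T) = 81 + T (k(T) = (2 + T) + 79 = 81 + T)
1/(k(110) + 49572) = 1/((81 + 110) + 49572) = 1/(191 + 49572) = 1/49763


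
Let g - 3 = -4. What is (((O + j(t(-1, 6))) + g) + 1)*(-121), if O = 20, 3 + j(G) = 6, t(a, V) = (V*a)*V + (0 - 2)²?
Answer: -2783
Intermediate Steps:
g = -1 (g = 3 - 4 = -1)
t(a, V) = 4 + a*V² (t(a, V) = a*V² + (-2)² = a*V² + 4 = 4 + a*V²)
j(G) = 3 (j(G) = -3 + 6 = 3)
(((O + j(t(-1, 6))) + g) + 1)*(-121) = (((20 + 3) - 1) + 1)*(-121) = ((23 - 1) + 1)*(-121) = (22 + 1)*(-121) = 23*(-121) = -2783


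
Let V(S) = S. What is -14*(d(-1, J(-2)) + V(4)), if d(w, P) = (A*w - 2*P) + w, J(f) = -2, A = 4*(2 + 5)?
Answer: 294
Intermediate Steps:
A = 28 (A = 4*7 = 28)
d(w, P) = -2*P + 29*w (d(w, P) = (28*w - 2*P) + w = (-2*P + 28*w) + w = -2*P + 29*w)
-14*(d(-1, J(-2)) + V(4)) = -14*((-2*(-2) + 29*(-1)) + 4) = -14*((4 - 29) + 4) = -14*(-25 + 4) = -14*(-21) = 294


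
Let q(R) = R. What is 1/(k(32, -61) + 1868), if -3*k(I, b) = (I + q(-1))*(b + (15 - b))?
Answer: 1/1713 ≈ 0.00058377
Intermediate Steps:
k(I, b) = 5 - 5*I (k(I, b) = -(I - 1)*(b + (15 - b))/3 = -(-1 + I)*15/3 = -(-15 + 15*I)/3 = 5 - 5*I)
1/(k(32, -61) + 1868) = 1/((5 - 5*32) + 1868) = 1/((5 - 160) + 1868) = 1/(-155 + 1868) = 1/1713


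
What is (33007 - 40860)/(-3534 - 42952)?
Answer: 7853/46486 ≈ 0.16893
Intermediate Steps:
(33007 - 40860)/(-3534 - 42952) = -7853/(-46486) = -7853*(-1/46486) = 7853/46486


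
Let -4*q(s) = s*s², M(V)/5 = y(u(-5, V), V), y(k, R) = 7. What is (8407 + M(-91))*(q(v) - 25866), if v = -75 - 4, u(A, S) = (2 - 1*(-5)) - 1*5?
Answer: 1644396075/2 ≈ 8.2220e+8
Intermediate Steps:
u(A, S) = 2 (u(A, S) = (2 + 5) - 5 = 7 - 5 = 2)
M(V) = 35 (M(V) = 5*7 = 35)
v = -79
q(s) = -s³/4 (q(s) = -s*s²/4 = -s³/4)
(8407 + M(-91))*(q(v) - 25866) = (8407 + 35)*(-¼*(-79)³ - 25866) = 8442*(-¼*(-493039) - 25866) = 8442*(493039/4 - 25866) = 8442*(389575/4) = 1644396075/2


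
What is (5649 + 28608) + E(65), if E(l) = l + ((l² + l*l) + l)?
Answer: 42837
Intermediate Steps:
E(l) = 2*l + 2*l² (E(l) = l + ((l² + l²) + l) = l + (2*l² + l) = l + (l + 2*l²) = 2*l + 2*l²)
(5649 + 28608) + E(65) = (5649 + 28608) + 2*65*(1 + 65) = 34257 + 2*65*66 = 34257 + 8580 = 42837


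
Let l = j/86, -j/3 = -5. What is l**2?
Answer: 225/7396 ≈ 0.030422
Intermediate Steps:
j = 15 (j = -3*(-5) = 15)
l = 15/86 ≈ 0.17442
l**2 = (15/86)**2 = 225/7396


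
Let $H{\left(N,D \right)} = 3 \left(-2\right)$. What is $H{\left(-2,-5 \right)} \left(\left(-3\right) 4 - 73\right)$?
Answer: $510$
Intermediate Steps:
$H{\left(N,D \right)} = -6$
$H{\left(-2,-5 \right)} \left(\left(-3\right) 4 - 73\right) = - 6 \left(\left(-3\right) 4 - 73\right) = - 6 \left(-12 - 73\right) = \left(-6\right) \left(-85\right) = 510$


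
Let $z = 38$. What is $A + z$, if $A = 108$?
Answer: $146$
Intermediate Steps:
$A + z = 108 + 38 = 146$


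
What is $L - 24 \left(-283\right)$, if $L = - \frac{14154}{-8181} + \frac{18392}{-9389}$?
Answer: $\frac{173895172294}{25603803} \approx 6791.8$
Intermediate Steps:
$L = - \frac{5857682}{25603803}$ ($L = \left(-14154\right) \left(- \frac{1}{8181}\right) + 18392 \left(- \frac{1}{9389}\right) = \frac{4718}{2727} - \frac{18392}{9389} = - \frac{5857682}{25603803} \approx -0.22878$)
$L - 24 \left(-283\right) = - \frac{5857682}{25603803} - 24 \left(-283\right) = - \frac{5857682}{25603803} - -6792 = - \frac{5857682}{25603803} + 6792 = \frac{173895172294}{25603803}$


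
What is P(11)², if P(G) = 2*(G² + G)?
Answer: 69696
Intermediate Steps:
P(G) = 2*G + 2*G² (P(G) = 2*(G + G²) = 2*G + 2*G²)
P(11)² = (2*11*(1 + 11))² = (2*11*12)² = 264² = 69696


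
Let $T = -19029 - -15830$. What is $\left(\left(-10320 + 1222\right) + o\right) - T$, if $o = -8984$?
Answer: $-14883$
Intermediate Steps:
$T = -3199$ ($T = -19029 + 15830 = -3199$)
$\left(\left(-10320 + 1222\right) + o\right) - T = \left(\left(-10320 + 1222\right) - 8984\right) - -3199 = \left(-9098 - 8984\right) + 3199 = -18082 + 3199 = -14883$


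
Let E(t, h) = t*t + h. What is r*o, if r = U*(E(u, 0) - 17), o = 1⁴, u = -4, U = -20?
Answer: 20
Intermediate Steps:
E(t, h) = h + t² (E(t, h) = t² + h = h + t²)
o = 1
r = 20 (r = -20*((0 + (-4)²) - 17) = -20*((0 + 16) - 17) = -20*(16 - 17) = -20*(-1) = 20)
r*o = 20*1 = 20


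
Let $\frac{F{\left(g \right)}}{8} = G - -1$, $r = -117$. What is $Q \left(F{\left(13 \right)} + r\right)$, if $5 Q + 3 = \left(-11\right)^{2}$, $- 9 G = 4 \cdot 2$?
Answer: $- \frac{24662}{9} \approx -2740.2$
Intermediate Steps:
$G = - \frac{8}{9}$ ($G = - \frac{4 \cdot 2}{9} = \left(- \frac{1}{9}\right) 8 = - \frac{8}{9} \approx -0.88889$)
$F{\left(g \right)} = \frac{8}{9}$ ($F{\left(g \right)} = 8 \left(- \frac{8}{9} - -1\right) = 8 \left(- \frac{8}{9} + 1\right) = 8 \cdot \frac{1}{9} = \frac{8}{9}$)
$Q = \frac{118}{5}$ ($Q = - \frac{3}{5} + \frac{\left(-11\right)^{2}}{5} = - \frac{3}{5} + \frac{1}{5} \cdot 121 = - \frac{3}{5} + \frac{121}{5} = \frac{118}{5} \approx 23.6$)
$Q \left(F{\left(13 \right)} + r\right) = \frac{118 \left(\frac{8}{9} - 117\right)}{5} = \frac{118}{5} \left(- \frac{1045}{9}\right) = - \frac{24662}{9}$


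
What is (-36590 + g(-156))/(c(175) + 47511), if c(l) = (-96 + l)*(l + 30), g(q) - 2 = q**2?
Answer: -6126/31853 ≈ -0.19232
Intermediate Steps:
g(q) = 2 + q**2
c(l) = (-96 + l)*(30 + l)
(-36590 + g(-156))/(c(175) + 47511) = (-36590 + (2 + (-156)**2))/((-2880 + 175**2 - 66*175) + 47511) = (-36590 + (2 + 24336))/((-2880 + 30625 - 11550) + 47511) = (-36590 + 24338)/(16195 + 47511) = -12252/63706 = -12252*1/63706 = -6126/31853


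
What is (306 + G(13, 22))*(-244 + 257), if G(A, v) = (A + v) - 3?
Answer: 4394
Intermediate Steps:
G(A, v) = -3 + A + v
(306 + G(13, 22))*(-244 + 257) = (306 + (-3 + 13 + 22))*(-244 + 257) = (306 + 32)*13 = 338*13 = 4394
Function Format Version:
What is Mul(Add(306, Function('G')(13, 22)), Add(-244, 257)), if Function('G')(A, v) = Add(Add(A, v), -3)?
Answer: 4394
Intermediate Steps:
Function('G')(A, v) = Add(-3, A, v)
Mul(Add(306, Function('G')(13, 22)), Add(-244, 257)) = Mul(Add(306, Add(-3, 13, 22)), Add(-244, 257)) = Mul(Add(306, 32), 13) = Mul(338, 13) = 4394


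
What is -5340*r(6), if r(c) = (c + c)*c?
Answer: -384480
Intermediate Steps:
r(c) = 2*c² (r(c) = (2*c)*c = 2*c²)
-5340*r(6) = -10680*6² = -10680*36 = -5340*72 = -384480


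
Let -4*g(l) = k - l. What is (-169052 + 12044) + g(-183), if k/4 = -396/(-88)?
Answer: -628233/4 ≈ -1.5706e+5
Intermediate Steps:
k = 18 (k = 4*(-396/(-88)) = 4*(-396*(-1/88)) = 4*(9/2) = 18)
g(l) = -9/2 + l/4 (g(l) = -(18 - l)/4 = -9/2 + l/4)
(-169052 + 12044) + g(-183) = (-169052 + 12044) + (-9/2 + (1/4)*(-183)) = -157008 + (-9/2 - 183/4) = -157008 - 201/4 = -628233/4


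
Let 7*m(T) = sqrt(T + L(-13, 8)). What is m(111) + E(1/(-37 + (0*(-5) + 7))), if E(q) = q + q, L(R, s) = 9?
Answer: -1/15 + 2*sqrt(30)/7 ≈ 1.4983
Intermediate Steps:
E(q) = 2*q
m(T) = sqrt(9 + T)/7 (m(T) = sqrt(T + 9)/7 = sqrt(9 + T)/7)
m(111) + E(1/(-37 + (0*(-5) + 7))) = sqrt(9 + 111)/7 + 2/(-37 + (0*(-5) + 7)) = sqrt(120)/7 + 2/(-37 + (0 + 7)) = (2*sqrt(30))/7 + 2/(-37 + 7) = 2*sqrt(30)/7 + 2/(-30) = 2*sqrt(30)/7 + 2*(-1/30) = 2*sqrt(30)/7 - 1/15 = -1/15 + 2*sqrt(30)/7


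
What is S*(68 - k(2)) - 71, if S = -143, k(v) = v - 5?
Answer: -10224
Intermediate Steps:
k(v) = -5 + v
S*(68 - k(2)) - 71 = -143*(68 - (-5 + 2)) - 71 = -143*(68 - 1*(-3)) - 71 = -143*(68 + 3) - 71 = -143*71 - 71 = -10153 - 71 = -10224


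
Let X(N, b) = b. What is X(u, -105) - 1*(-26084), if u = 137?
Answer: 25979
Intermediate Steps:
X(u, -105) - 1*(-26084) = -105 - 1*(-26084) = -105 + 26084 = 25979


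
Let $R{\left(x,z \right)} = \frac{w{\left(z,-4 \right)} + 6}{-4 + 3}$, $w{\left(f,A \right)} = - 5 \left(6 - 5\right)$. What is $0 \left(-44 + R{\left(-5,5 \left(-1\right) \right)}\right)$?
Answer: $0$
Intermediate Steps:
$w{\left(f,A \right)} = -5$ ($w{\left(f,A \right)} = \left(-5\right) 1 = -5$)
$R{\left(x,z \right)} = -1$ ($R{\left(x,z \right)} = \frac{-5 + 6}{-4 + 3} = 1 \frac{1}{-1} = 1 \left(-1\right) = -1$)
$0 \left(-44 + R{\left(-5,5 \left(-1\right) \right)}\right) = 0 \left(-44 - 1\right) = 0 \left(-45\right) = 0$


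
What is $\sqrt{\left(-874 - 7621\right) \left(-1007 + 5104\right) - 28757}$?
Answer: $6 i \sqrt{967577} \approx 5901.9 i$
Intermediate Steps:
$\sqrt{\left(-874 - 7621\right) \left(-1007 + 5104\right) - 28757} = \sqrt{\left(-874 + \left(-9703 + 2082\right)\right) 4097 - 28757} = \sqrt{\left(-874 - 7621\right) 4097 - 28757} = \sqrt{\left(-8495\right) 4097 - 28757} = \sqrt{-34804015 - 28757} = \sqrt{-34832772} = 6 i \sqrt{967577}$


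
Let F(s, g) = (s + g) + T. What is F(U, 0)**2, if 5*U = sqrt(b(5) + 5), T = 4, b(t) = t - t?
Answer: (20 + sqrt(5))**2/25 ≈ 19.778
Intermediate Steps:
b(t) = 0
U = sqrt(5)/5 (U = sqrt(0 + 5)/5 = sqrt(5)/5 ≈ 0.44721)
F(s, g) = 4 + g + s (F(s, g) = (s + g) + 4 = (g + s) + 4 = 4 + g + s)
F(U, 0)**2 = (4 + 0 + sqrt(5)/5)**2 = (4 + sqrt(5)/5)**2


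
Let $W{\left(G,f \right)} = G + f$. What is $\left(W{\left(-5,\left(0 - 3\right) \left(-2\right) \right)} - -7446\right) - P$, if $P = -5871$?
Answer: $13318$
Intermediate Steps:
$\left(W{\left(-5,\left(0 - 3\right) \left(-2\right) \right)} - -7446\right) - P = \left(\left(-5 + \left(0 - 3\right) \left(-2\right)\right) - -7446\right) - -5871 = \left(\left(-5 - -6\right) + 7446\right) + 5871 = \left(\left(-5 + 6\right) + 7446\right) + 5871 = \left(1 + 7446\right) + 5871 = 7447 + 5871 = 13318$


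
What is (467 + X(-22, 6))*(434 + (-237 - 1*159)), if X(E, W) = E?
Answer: 16910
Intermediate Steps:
(467 + X(-22, 6))*(434 + (-237 - 1*159)) = (467 - 22)*(434 + (-237 - 1*159)) = 445*(434 + (-237 - 159)) = 445*(434 - 396) = 445*38 = 16910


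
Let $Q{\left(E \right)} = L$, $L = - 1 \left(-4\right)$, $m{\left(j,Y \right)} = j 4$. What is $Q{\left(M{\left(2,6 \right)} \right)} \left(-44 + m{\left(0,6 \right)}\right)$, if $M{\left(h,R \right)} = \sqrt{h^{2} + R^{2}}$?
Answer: $-176$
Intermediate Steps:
$m{\left(j,Y \right)} = 4 j$
$L = 4$ ($L = \left(-1\right) \left(-4\right) = 4$)
$M{\left(h,R \right)} = \sqrt{R^{2} + h^{2}}$
$Q{\left(E \right)} = 4$
$Q{\left(M{\left(2,6 \right)} \right)} \left(-44 + m{\left(0,6 \right)}\right) = 4 \left(-44 + 4 \cdot 0\right) = 4 \left(-44 + 0\right) = 4 \left(-44\right) = -176$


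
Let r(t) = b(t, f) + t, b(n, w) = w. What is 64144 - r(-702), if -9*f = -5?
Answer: 583609/9 ≈ 64845.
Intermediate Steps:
f = 5/9 (f = -⅑*(-5) = 5/9 ≈ 0.55556)
r(t) = 5/9 + t
64144 - r(-702) = 64144 - (5/9 - 702) = 64144 - 1*(-6313/9) = 64144 + 6313/9 = 583609/9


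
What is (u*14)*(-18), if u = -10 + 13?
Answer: -756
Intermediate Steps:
u = 3
(u*14)*(-18) = (3*14)*(-18) = 42*(-18) = -756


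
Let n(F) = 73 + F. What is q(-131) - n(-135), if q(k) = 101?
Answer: 163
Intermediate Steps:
q(-131) - n(-135) = 101 - (73 - 135) = 101 - 1*(-62) = 101 + 62 = 163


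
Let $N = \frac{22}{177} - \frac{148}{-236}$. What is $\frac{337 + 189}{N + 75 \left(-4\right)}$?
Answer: $- \frac{93102}{52967} \approx -1.7577$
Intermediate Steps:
$N = \frac{133}{177}$ ($N = 22 \cdot \frac{1}{177} - - \frac{37}{59} = \frac{22}{177} + \frac{37}{59} = \frac{133}{177} \approx 0.75141$)
$\frac{337 + 189}{N + 75 \left(-4\right)} = \frac{337 + 189}{\frac{133}{177} + 75 \left(-4\right)} = \frac{526}{\frac{133}{177} - 300} = \frac{526}{- \frac{52967}{177}} = 526 \left(- \frac{177}{52967}\right) = - \frac{93102}{52967}$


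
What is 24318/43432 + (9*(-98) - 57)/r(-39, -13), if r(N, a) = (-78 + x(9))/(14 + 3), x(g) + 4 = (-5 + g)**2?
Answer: 57909167/238876 ≈ 242.42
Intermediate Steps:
x(g) = -4 + (-5 + g)**2
r(N, a) = -66/17 (r(N, a) = (-78 + (-4 + (-5 + 9)**2))/(14 + 3) = (-78 + (-4 + 4**2))/17 = (-78 + (-4 + 16))*(1/17) = (-78 + 12)*(1/17) = -66*1/17 = -66/17)
24318/43432 + (9*(-98) - 57)/r(-39, -13) = 24318/43432 + (9*(-98) - 57)/(-66/17) = 24318*(1/43432) + (-882 - 57)*(-17/66) = 12159/21716 - 939*(-17/66) = 12159/21716 + 5321/22 = 57909167/238876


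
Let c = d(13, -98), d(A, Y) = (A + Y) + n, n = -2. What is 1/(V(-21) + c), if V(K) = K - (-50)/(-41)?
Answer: -41/4478 ≈ -0.0091559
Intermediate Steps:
d(A, Y) = -2 + A + Y (d(A, Y) = (A + Y) - 2 = -2 + A + Y)
c = -87 (c = -2 + 13 - 98 = -87)
V(K) = -50/41 + K (V(K) = K - (-50)*(-1)/41 = K - 1*50/41 = K - 50/41 = -50/41 + K)
1/(V(-21) + c) = 1/((-50/41 - 21) - 87) = 1/(-911/41 - 87) = 1/(-4478/41) = -41/4478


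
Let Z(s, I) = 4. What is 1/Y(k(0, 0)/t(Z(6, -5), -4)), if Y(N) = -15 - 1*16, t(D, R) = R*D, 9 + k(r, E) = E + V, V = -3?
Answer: -1/31 ≈ -0.032258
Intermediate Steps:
k(r, E) = -12 + E (k(r, E) = -9 + (E - 3) = -9 + (-3 + E) = -12 + E)
t(D, R) = D*R
Y(N) = -31 (Y(N) = -15 - 16 = -31)
1/Y(k(0, 0)/t(Z(6, -5), -4)) = 1/(-31) = -1/31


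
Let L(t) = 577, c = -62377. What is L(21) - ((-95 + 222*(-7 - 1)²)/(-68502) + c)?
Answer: 4312489021/68502 ≈ 62954.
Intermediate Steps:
L(21) - ((-95 + 222*(-7 - 1)²)/(-68502) + c) = 577 - ((-95 + 222*(-7 - 1)²)/(-68502) - 62377) = 577 - ((-95 + 222*(-8)²)*(-1/68502) - 62377) = 577 - ((-95 + 222*64)*(-1/68502) - 62377) = 577 - ((-95 + 14208)*(-1/68502) - 62377) = 577 - (14113*(-1/68502) - 62377) = 577 - (-14113/68502 - 62377) = 577 - 1*(-4272963367/68502) = 577 + 4272963367/68502 = 4312489021/68502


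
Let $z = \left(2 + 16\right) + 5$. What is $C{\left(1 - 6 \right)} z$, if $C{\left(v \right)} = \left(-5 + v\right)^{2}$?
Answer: $2300$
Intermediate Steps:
$z = 23$ ($z = 18 + 5 = 23$)
$C{\left(1 - 6 \right)} z = \left(-5 + \left(1 - 6\right)\right)^{2} \cdot 23 = \left(-5 - 5\right)^{2} \cdot 23 = \left(-10\right)^{2} \cdot 23 = 100 \cdot 23 = 2300$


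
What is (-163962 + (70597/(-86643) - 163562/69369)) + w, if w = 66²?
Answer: -319768372729487/2003446089 ≈ -1.5961e+5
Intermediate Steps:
w = 4356
(-163962 + (70597/(-86643) - 163562/69369)) + w = (-163962 + (70597/(-86643) - 163562/69369)) + 4356 = (-163962 + (70597*(-1/86643) - 163562*1/69369)) + 4356 = (-163962 + (-70597/86643 - 163562/69369)) + 4356 = (-163962 - 6356248553/2003446089) + 4356 = -328495383893171/2003446089 + 4356 = -319768372729487/2003446089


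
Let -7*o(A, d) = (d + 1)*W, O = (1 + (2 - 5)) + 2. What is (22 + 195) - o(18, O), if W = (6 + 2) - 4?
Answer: 1523/7 ≈ 217.57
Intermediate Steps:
W = 4 (W = 8 - 4 = 4)
O = 0 (O = (1 - 3) + 2 = -2 + 2 = 0)
o(A, d) = -4/7 - 4*d/7 (o(A, d) = -(d + 1)*4/7 = -(1 + d)*4/7 = -(4 + 4*d)/7 = -4/7 - 4*d/7)
(22 + 195) - o(18, O) = (22 + 195) - (-4/7 - 4/7*0) = 217 - (-4/7 + 0) = 217 - 1*(-4/7) = 217 + 4/7 = 1523/7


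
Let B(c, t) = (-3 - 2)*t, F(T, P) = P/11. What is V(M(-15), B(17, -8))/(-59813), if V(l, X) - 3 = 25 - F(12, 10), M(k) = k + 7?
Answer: -298/657943 ≈ -0.00045293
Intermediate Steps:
F(T, P) = P/11 (F(T, P) = P*(1/11) = P/11)
M(k) = 7 + k
B(c, t) = -5*t
V(l, X) = 298/11 (V(l, X) = 3 + (25 - 10/11) = 3 + 265/11 = 298/11)
V(M(-15), B(17, -8))/(-59813) = (298/11)/(-59813) = (298/11)*(-1/59813) = -298/657943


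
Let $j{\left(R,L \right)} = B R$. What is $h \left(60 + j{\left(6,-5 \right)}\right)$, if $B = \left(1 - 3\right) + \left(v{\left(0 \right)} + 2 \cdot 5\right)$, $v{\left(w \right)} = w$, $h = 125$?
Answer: $13500$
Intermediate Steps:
$B = 8$ ($B = \left(1 - 3\right) + \left(0 + 2 \cdot 5\right) = -2 + \left(0 + 10\right) = -2 + 10 = 8$)
$j{\left(R,L \right)} = 8 R$
$h \left(60 + j{\left(6,-5 \right)}\right) = 125 \left(60 + 8 \cdot 6\right) = 125 \left(60 + 48\right) = 125 \cdot 108 = 13500$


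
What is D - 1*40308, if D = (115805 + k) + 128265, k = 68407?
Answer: 272169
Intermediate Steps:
D = 312477 (D = (115805 + 68407) + 128265 = 184212 + 128265 = 312477)
D - 1*40308 = 312477 - 1*40308 = 312477 - 40308 = 272169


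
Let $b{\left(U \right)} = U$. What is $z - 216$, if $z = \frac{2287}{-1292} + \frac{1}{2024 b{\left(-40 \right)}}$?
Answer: $- \frac{5694706483}{26150080} \approx -217.77$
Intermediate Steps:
$z = - \frac{46289203}{26150080}$ ($z = \frac{2287}{-1292} + \frac{1}{2024 \left(-40\right)} = 2287 \left(- \frac{1}{1292}\right) + \frac{1}{2024} \left(- \frac{1}{40}\right) = - \frac{2287}{1292} - \frac{1}{80960} = - \frac{46289203}{26150080} \approx -1.7701$)
$z - 216 = - \frac{46289203}{26150080} - 216 = - \frac{5694706483}{26150080}$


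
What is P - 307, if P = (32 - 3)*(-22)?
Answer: -945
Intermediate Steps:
P = -638 (P = 29*(-22) = -638)
P - 307 = -638 - 307 = -945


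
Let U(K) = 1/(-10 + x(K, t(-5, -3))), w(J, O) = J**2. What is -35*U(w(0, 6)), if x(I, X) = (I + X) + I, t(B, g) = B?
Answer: 7/3 ≈ 2.3333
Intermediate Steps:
x(I, X) = X + 2*I
U(K) = 1/(-15 + 2*K) (U(K) = 1/(-10 + (-5 + 2*K)) = 1/(-15 + 2*K))
-35*U(w(0, 6)) = -35/(-15 + 2*0**2) = -35/(-15 + 2*0) = -35/(-15 + 0) = -35/(-15) = -35*(-1/15) = 7/3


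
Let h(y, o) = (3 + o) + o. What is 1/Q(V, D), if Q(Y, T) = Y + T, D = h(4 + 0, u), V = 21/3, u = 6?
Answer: 1/22 ≈ 0.045455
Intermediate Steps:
h(y, o) = 3 + 2*o
V = 7 (V = 21*(⅓) = 7)
D = 15 (D = 3 + 2*6 = 3 + 12 = 15)
Q(Y, T) = T + Y
1/Q(V, D) = 1/(15 + 7) = 1/22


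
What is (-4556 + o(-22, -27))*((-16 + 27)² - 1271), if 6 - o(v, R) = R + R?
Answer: 5170400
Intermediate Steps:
o(v, R) = 6 - 2*R (o(v, R) = 6 - (R + R) = 6 - 2*R)
(-4556 + o(-22, -27))*((-16 + 27)² - 1271) = (-4556 + (6 - 2*(-27)))*((-16 + 27)² - 1271) = (-4556 + (6 + 54))*(11² - 1271) = (-4556 + 60)*(121 - 1271) = -4496*(-1150) = 5170400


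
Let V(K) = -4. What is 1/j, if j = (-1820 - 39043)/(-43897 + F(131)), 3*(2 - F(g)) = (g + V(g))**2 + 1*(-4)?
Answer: 49270/40863 ≈ 1.2057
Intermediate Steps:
F(g) = 10/3 - (-4 + g)**2/3 (F(g) = 2 - ((g - 4)**2 + 1*(-4))/3 = 2 - ((-4 + g)**2 - 4)/3 = 2 - (-4 + (-4 + g)**2)/3 = 2 + (4/3 - (-4 + g)**2/3) = 10/3 - (-4 + g)**2/3)
j = 40863/49270 (j = (-1820 - 39043)/(-43897 + (10/3 - (-4 + 131)**2/3)) = -40863/(-43897 + (10/3 - 1/3*127**2)) = -40863/(-43897 + (10/3 - 1/3*16129)) = -40863/(-43897 + (10/3 - 16129/3)) = -40863/(-43897 - 5373) = -40863/(-49270) = -40863*(-1/49270) = 40863/49270 ≈ 0.82937)
1/j = 1/(40863/49270) = 49270/40863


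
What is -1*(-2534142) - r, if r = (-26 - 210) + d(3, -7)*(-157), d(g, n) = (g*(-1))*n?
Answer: 2537675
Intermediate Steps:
d(g, n) = -g*n (d(g, n) = (-g)*n = -g*n)
r = -3533 (r = (-26 - 210) - 1*3*(-7)*(-157) = -236 + 21*(-157) = -236 - 3297 = -3533)
-1*(-2534142) - r = -1*(-2534142) - 1*(-3533) = 2534142 + 3533 = 2537675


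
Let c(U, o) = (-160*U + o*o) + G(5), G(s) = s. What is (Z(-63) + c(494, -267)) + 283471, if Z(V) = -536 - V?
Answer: 275252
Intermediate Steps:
c(U, o) = 5 + o² - 160*U (c(U, o) = (-160*U + o*o) + 5 = (-160*U + o²) + 5 = (o² - 160*U) + 5 = 5 + o² - 160*U)
(Z(-63) + c(494, -267)) + 283471 = ((-536 - 1*(-63)) + (5 + (-267)² - 160*494)) + 283471 = ((-536 + 63) + (5 + 71289 - 79040)) + 283471 = (-473 - 7746) + 283471 = -8219 + 283471 = 275252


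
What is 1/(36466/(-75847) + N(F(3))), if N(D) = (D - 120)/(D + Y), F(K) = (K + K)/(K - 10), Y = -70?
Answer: 18810056/23039713 ≈ 0.81642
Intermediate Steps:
F(K) = 2*K/(-10 + K) (F(K) = (2*K)/(-10 + K) = 2*K/(-10 + K))
N(D) = (-120 + D)/(-70 + D) (N(D) = (D - 120)/(D - 70) = (-120 + D)/(-70 + D))
1/(36466/(-75847) + N(F(3))) = 1/(36466/(-75847) + (-120 + 2*3/(-10 + 3))/(-70 + 2*3/(-10 + 3))) = 1/(36466*(-1/75847) + (-120 + 2*3/(-7))/(-70 + 2*3/(-7))) = 1/(-36466/75847 + (-120 + 2*3*(-1/7))/(-70 + 2*3*(-1/7))) = 1/(-36466/75847 + (-120 - 6/7)/(-70 - 6/7)) = 1/(-36466/75847 - 846/7/(-496/7)) = 1/(-36466/75847 - 7/496*(-846/7)) = 1/(-36466/75847 + 423/248) = 1/(23039713/18810056) = 18810056/23039713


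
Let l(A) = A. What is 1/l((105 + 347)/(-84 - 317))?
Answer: -401/452 ≈ -0.88717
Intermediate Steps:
1/l((105 + 347)/(-84 - 317)) = 1/((105 + 347)/(-84 - 317)) = 1/(452/(-401)) = 1/(452*(-1/401)) = 1/(-452/401) = -401/452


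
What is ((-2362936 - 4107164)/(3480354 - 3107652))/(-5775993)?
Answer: 359450/119595785727 ≈ 3.0055e-6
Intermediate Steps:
((-2362936 - 4107164)/(3480354 - 3107652))/(-5775993) = -6470100/372702*(-1/5775993) = -6470100*1/372702*(-1/5775993) = -1078350/62117*(-1/5775993) = 359450/119595785727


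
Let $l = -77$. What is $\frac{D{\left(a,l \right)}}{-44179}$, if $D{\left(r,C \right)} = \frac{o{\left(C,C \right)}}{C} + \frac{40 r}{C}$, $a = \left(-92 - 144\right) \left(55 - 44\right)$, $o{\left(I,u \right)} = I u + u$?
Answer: $- \frac{8908}{309253} \approx -0.028805$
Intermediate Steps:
$o{\left(I,u \right)} = u + I u$
$a = -2596$ ($a = \left(-236\right) 11 = -2596$)
$D{\left(r,C \right)} = 1 + C + \frac{40 r}{C}$ ($D{\left(r,C \right)} = \frac{C \left(1 + C\right)}{C} + \frac{40 r}{C} = \left(1 + C\right) + \frac{40 r}{C} = 1 + C + \frac{40 r}{C}$)
$\frac{D{\left(a,l \right)}}{-44179} = \frac{1 - 77 + 40 \left(-2596\right) \frac{1}{-77}}{-44179} = \left(1 - 77 + 40 \left(-2596\right) \left(- \frac{1}{77}\right)\right) \left(- \frac{1}{44179}\right) = \left(1 - 77 + \frac{9440}{7}\right) \left(- \frac{1}{44179}\right) = \frac{8908}{7} \left(- \frac{1}{44179}\right) = - \frac{8908}{309253}$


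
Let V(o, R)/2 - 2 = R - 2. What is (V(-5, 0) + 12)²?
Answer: 144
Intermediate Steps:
V(o, R) = 2*R (V(o, R) = 4 + 2*(R - 2) = 4 + 2*(-2 + R) = 4 + (-4 + 2*R) = 2*R)
(V(-5, 0) + 12)² = (2*0 + 12)² = (0 + 12)² = 12² = 144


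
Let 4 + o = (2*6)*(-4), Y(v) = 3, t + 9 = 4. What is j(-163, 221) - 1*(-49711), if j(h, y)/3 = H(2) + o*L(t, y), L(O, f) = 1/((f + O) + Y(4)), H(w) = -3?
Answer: 3628194/73 ≈ 49701.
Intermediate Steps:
t = -5 (t = -9 + 4 = -5)
L(O, f) = 1/(3 + O + f) (L(O, f) = 1/((f + O) + 3) = 1/((O + f) + 3) = 1/(3 + O + f))
o = -52 (o = -4 + (2*6)*(-4) = -4 + 12*(-4) = -4 - 48 = -52)
j(h, y) = -9 - 156/(-2 + y) (j(h, y) = 3*(-3 - 52/(3 - 5 + y)) = 3*(-3 - 52/(-2 + y)) = -9 - 156/(-2 + y))
j(-163, 221) - 1*(-49711) = 3*(-46 - 3*221)/(-2 + 221) - 1*(-49711) = 3*(-46 - 663)/219 + 49711 = 3*(1/219)*(-709) + 49711 = -709/73 + 49711 = 3628194/73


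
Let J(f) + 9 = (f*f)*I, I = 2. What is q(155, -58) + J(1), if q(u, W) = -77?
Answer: -84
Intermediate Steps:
J(f) = -9 + 2*f**2 (J(f) = -9 + (f*f)*2 = -9 + f**2*2 = -9 + 2*f**2)
q(155, -58) + J(1) = -77 + (-9 + 2*1**2) = -77 + (-9 + 2*1) = -77 + (-9 + 2) = -77 - 7 = -84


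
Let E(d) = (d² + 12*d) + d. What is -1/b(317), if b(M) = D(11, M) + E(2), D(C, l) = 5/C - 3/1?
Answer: -11/302 ≈ -0.036424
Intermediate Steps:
E(d) = d² + 13*d
D(C, l) = -3 + 5/C (D(C, l) = 5/C - 3*1 = 5/C - 3 = -3 + 5/C)
b(M) = 302/11 (b(M) = (-3 + 5/11) + 2*(13 + 2) = (-3 + 5*(1/11)) + 2*15 = (-3 + 5/11) + 30 = -28/11 + 30 = 302/11)
-1/b(317) = -1/302/11 = -1*11/302 = -11/302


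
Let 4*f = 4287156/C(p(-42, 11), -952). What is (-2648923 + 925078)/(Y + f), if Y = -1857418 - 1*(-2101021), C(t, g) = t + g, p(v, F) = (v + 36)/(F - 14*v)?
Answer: -327676502210/46091194517 ≈ -7.1093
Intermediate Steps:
p(v, F) = (36 + v)/(F - 14*v)
C(t, g) = g + t
f = -642001611/570254 (f = (4287156/(-952 + (36 - 42)/(11 - 14*(-42))))/4 = (4287156/(-952 - 6/(11 + 588)))/4 = (4287156/(-952 - 6/599))/4 = (4287156/(-570254/599))/4 = (4287156*(-599/570254))/4 = (1/4)*(-1284003222/285127) = -642001611/570254 ≈ -1125.8)
Y = 243603 (Y = -1857418 + 2101021 = 243603)
(-2648923 + 925078)/(Y + f) = (-2648923 + 925078)/(243603 - 642001611/570254) = -1723845/138273583551/570254 = -1723845*570254/138273583551 = -327676502210/46091194517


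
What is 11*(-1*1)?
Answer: -11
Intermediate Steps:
11*(-1*1) = 11*(-1) = -11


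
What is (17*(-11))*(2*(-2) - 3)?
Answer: 1309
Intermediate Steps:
(17*(-11))*(2*(-2) - 3) = -187*(-4 - 3) = -187*(-7) = 1309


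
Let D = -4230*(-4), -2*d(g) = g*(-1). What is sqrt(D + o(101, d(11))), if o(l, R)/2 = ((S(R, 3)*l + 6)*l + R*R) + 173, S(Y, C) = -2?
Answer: I*sqrt(89062)/2 ≈ 149.22*I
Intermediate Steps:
d(g) = g/2 (d(g) = -g*(-1)/2 = -(-1)*g/2 = g/2)
o(l, R) = 346 + 2*R**2 + 2*l*(6 - 2*l) (o(l, R) = 2*(((-2*l + 6)*l + R*R) + 173) = 2*(((6 - 2*l)*l + R**2) + 173) = 2*((l*(6 - 2*l) + R**2) + 173) = 2*((R**2 + l*(6 - 2*l)) + 173) = 2*(173 + R**2 + l*(6 - 2*l)) = 346 + 2*R**2 + 2*l*(6 - 2*l))
D = 16920
sqrt(D + o(101, d(11))) = sqrt(16920 + (346 - 4*101**2 + 2*((1/2)*11)**2 + 12*101)) = sqrt(16920 + (346 - 4*10201 + 2*(11/2)**2 + 1212)) = sqrt(16920 + (346 - 40804 + 2*(121/4) + 1212)) = sqrt(16920 + (346 - 40804 + 121/2 + 1212)) = sqrt(16920 - 78371/2) = sqrt(-44531/2) = I*sqrt(89062)/2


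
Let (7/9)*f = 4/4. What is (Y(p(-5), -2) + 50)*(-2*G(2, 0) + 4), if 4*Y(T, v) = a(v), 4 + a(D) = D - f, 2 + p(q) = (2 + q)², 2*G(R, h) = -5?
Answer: 12141/28 ≈ 433.61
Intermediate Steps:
G(R, h) = -5/2 (G(R, h) = (½)*(-5) = -5/2)
p(q) = -2 + (2 + q)²
f = 9/7 (f = 9*(4/4)/7 = 9*(4*(¼))/7 = (9/7)*1 = 9/7 ≈ 1.2857)
a(D) = -37/7 + D (a(D) = -4 + (D - 1*9/7) = -4 + (D - 9/7) = -4 + (-9/7 + D) = -37/7 + D)
Y(T, v) = -37/28 + v/4 (Y(T, v) = (-37/7 + v)/4 = -37/28 + v/4)
(Y(p(-5), -2) + 50)*(-2*G(2, 0) + 4) = ((-37/28 + (¼)*(-2)) + 50)*(-2*(-5/2) + 4) = ((-37/28 - ½) + 50)*(5 + 4) = (-51/28 + 50)*9 = (1349/28)*9 = 12141/28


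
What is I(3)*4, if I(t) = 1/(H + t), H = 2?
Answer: 4/5 ≈ 0.80000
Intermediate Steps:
I(t) = 1/(2 + t)
I(3)*4 = 4/(2 + 3) = 4/5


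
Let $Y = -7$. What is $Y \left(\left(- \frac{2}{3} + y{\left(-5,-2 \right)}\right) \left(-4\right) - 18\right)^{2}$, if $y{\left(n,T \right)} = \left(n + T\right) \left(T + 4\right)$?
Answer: $- \frac{104188}{9} \approx -11576.0$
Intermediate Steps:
$y{\left(n,T \right)} = \left(4 + T\right) \left(T + n\right)$ ($y{\left(n,T \right)} = \left(T + n\right) \left(4 + T\right) = \left(4 + T\right) \left(T + n\right)$)
$Y \left(\left(- \frac{2}{3} + y{\left(-5,-2 \right)}\right) \left(-4\right) - 18\right)^{2} = - 7 \left(\left(- \frac{2}{3} + \left(\left(-2\right)^{2} + 4 \left(-2\right) + 4 \left(-5\right) - -10\right)\right) \left(-4\right) - 18\right)^{2} = - 7 \left(\left(\left(-2\right) \frac{1}{3} + \left(4 - 8 - 20 + 10\right)\right) \left(-4\right) - 18\right)^{2} = - 7 \left(\left(- \frac{2}{3} - 14\right) \left(-4\right) - 18\right)^{2} = - 7 \left(\left(- \frac{44}{3}\right) \left(-4\right) - 18\right)^{2} = - 7 \left(\frac{176}{3} - 18\right)^{2} = - 7 \left(\frac{122}{3}\right)^{2} = \left(-7\right) \frac{14884}{9} = - \frac{104188}{9}$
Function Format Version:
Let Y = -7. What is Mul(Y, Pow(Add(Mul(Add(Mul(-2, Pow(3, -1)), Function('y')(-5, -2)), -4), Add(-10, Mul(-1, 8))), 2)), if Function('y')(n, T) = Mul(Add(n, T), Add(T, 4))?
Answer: Rational(-104188, 9) ≈ -11576.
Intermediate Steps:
Function('y')(n, T) = Mul(Add(4, T), Add(T, n)) (Function('y')(n, T) = Mul(Add(T, n), Add(4, T)) = Mul(Add(4, T), Add(T, n)))
Mul(Y, Pow(Add(Mul(Add(Mul(-2, Pow(3, -1)), Function('y')(-5, -2)), -4), Add(-10, Mul(-1, 8))), 2)) = Mul(-7, Pow(Add(Mul(Add(Mul(-2, Pow(3, -1)), Add(Pow(-2, 2), Mul(4, -2), Mul(4, -5), Mul(-2, -5))), -4), Add(-10, Mul(-1, 8))), 2)) = Mul(-7, Pow(Add(Mul(Add(Mul(-2, Rational(1, 3)), Add(4, -8, -20, 10)), -4), Add(-10, -8)), 2)) = Mul(-7, Pow(Add(Mul(Add(Rational(-2, 3), -14), -4), -18), 2)) = Mul(-7, Pow(Add(Mul(Rational(-44, 3), -4), -18), 2)) = Mul(-7, Pow(Add(Rational(176, 3), -18), 2)) = Mul(-7, Pow(Rational(122, 3), 2)) = Mul(-7, Rational(14884, 9)) = Rational(-104188, 9)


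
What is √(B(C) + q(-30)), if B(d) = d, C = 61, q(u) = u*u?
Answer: 31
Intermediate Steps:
q(u) = u²
√(B(C) + q(-30)) = √(61 + (-30)²) = √(61 + 900) = √961 = 31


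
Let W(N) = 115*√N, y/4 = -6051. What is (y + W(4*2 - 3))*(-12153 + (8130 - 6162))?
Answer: 246517740 - 1171275*√5 ≈ 2.4390e+8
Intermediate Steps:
y = -24204 (y = 4*(-6051) = -24204)
(y + W(4*2 - 3))*(-12153 + (8130 - 6162)) = (-24204 + 115*√(4*2 - 3))*(-12153 + (8130 - 6162)) = (-24204 + 115*√(8 - 3))*(-12153 + 1968) = (-24204 + 115*√5)*(-10185) = 246517740 - 1171275*√5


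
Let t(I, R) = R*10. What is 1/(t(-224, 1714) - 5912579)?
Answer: -1/5895439 ≈ -1.6962e-7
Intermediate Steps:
t(I, R) = 10*R
1/(t(-224, 1714) - 5912579) = 1/(10*1714 - 5912579) = 1/(17140 - 5912579) = 1/(-5895439) = -1/5895439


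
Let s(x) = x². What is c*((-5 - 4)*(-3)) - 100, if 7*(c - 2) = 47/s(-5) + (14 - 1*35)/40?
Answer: -57083/1400 ≈ -40.774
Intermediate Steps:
c = 3071/1400 (c = 2 + (47/((-5)²) + (14 - 1*35)/40)/7 = 2 + (47/25 + (14 - 35)*(1/40))/7 = 2 + (47*(1/25) - 21*1/40)/7 = 2 + (47/25 - 21/40)/7 = 2 + (⅐)*(271/200) = 2 + 271/1400 = 3071/1400 ≈ 2.1936)
c*((-5 - 4)*(-3)) - 100 = 3071*((-5 - 4)*(-3))/1400 - 100 = 3071*(-9*(-3))/1400 - 100 = (3071/1400)*27 - 100 = 82917/1400 - 100 = -57083/1400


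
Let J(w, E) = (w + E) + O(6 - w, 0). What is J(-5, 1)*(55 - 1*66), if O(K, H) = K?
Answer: -77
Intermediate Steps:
J(w, E) = 6 + E (J(w, E) = (w + E) + (6 - w) = (E + w) + (6 - w) = 6 + E)
J(-5, 1)*(55 - 1*66) = (6 + 1)*(55 - 1*66) = 7*(55 - 66) = 7*(-11) = -77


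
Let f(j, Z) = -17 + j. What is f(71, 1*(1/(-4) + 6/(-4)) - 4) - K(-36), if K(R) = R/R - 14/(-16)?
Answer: 417/8 ≈ 52.125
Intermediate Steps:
K(R) = 15/8 (K(R) = 1 - 14*(-1/16) = 1 + 7/8 = 15/8)
f(71, 1*(1/(-4) + 6/(-4)) - 4) - K(-36) = (-17 + 71) - 1*15/8 = 54 - 15/8 = 417/8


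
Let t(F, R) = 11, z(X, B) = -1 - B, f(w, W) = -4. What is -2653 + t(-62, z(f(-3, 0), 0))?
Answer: -2642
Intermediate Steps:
-2653 + t(-62, z(f(-3, 0), 0)) = -2653 + 11 = -2642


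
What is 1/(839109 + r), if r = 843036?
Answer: 1/1682145 ≈ 5.9448e-7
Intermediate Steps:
1/(839109 + r) = 1/(839109 + 843036) = 1/1682145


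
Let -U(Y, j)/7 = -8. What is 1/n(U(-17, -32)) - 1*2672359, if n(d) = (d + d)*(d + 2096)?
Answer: -644102655615/241024 ≈ -2.6724e+6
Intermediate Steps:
U(Y, j) = 56 (U(Y, j) = -7*(-8) = 56)
n(d) = 2*d*(2096 + d) (n(d) = (2*d)*(2096 + d) = 2*d*(2096 + d))
1/n(U(-17, -32)) - 1*2672359 = 1/(2*56*(2096 + 56)) - 1*2672359 = 1/(2*56*2152) - 2672359 = 1/241024 - 2672359 = -644102655615/241024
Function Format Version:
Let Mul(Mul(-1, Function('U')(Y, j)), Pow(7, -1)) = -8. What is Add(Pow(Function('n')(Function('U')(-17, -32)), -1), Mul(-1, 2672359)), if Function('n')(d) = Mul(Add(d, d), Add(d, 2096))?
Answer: Rational(-644102655615, 241024) ≈ -2.6724e+6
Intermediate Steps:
Function('U')(Y, j) = 56 (Function('U')(Y, j) = Mul(-7, -8) = 56)
Function('n')(d) = Mul(2, d, Add(2096, d)) (Function('n')(d) = Mul(Mul(2, d), Add(2096, d)) = Mul(2, d, Add(2096, d)))
Add(Pow(Function('n')(Function('U')(-17, -32)), -1), Mul(-1, 2672359)) = Add(Pow(Mul(2, 56, Add(2096, 56)), -1), Mul(-1, 2672359)) = Add(Pow(Mul(2, 56, 2152), -1), -2672359) = Add(Pow(241024, -1), -2672359) = Add(Rational(1, 241024), -2672359) = Rational(-644102655615, 241024)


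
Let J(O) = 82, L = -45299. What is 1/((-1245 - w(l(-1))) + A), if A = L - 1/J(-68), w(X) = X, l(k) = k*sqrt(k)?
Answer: -312961938/14566504265605 - 6724*I/14566504265605 ≈ -2.1485e-5 - 4.6161e-10*I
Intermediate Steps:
l(k) = k**(3/2)
A = -3714519/82 (A = -45299 - 1/82 = -3714519/82 ≈ -45299.)
1/((-1245 - w(l(-1))) + A) = 1/((-1245 - (-1)**(3/2)) - 3714519/82) = 1/((-1245 - (-1)*I) - 3714519/82) = 1/((-1245 + I) - 3714519/82) = 1/(-3816609/82 + I) = 6724*(-3816609/82 - I)/14566504265605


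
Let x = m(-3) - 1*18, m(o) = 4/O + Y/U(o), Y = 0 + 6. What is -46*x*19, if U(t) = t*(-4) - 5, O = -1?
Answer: 129352/7 ≈ 18479.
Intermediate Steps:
Y = 6
U(t) = -5 - 4*t (U(t) = -4*t - 5 = -5 - 4*t)
m(o) = -4 + 6/(-5 - 4*o) (m(o) = 4/(-1) + 6/(-5 - 4*o) = 4*(-1) + 6/(-5 - 4*o) = -4 + 6/(-5 - 4*o))
x = -148/7 (x = 2*(-13 - 8*(-3))/(5 + 4*(-3)) - 1*18 = 2*(-13 + 24)/(5 - 12) - 18 = 2*11/(-7) - 18 = 2*(-⅐)*11 - 18 = -22/7 - 18 = -148/7 ≈ -21.143)
-46*x*19 = -46*(-148/7)*19 = (6808/7)*19 = 129352/7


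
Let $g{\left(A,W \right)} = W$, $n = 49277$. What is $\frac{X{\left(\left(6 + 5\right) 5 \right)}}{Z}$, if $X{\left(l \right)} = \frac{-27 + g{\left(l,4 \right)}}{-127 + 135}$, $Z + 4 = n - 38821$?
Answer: $- \frac{23}{83616} \approx -0.00027507$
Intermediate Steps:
$Z = 10452$ ($Z = -4 + \left(49277 - 38821\right) = -4 + 10456 = 10452$)
$X{\left(l \right)} = - \frac{23}{8}$ ($X{\left(l \right)} = \frac{-27 + 4}{-127 + 135} = - \frac{23}{8}$)
$\frac{X{\left(\left(6 + 5\right) 5 \right)}}{Z} = - \frac{23}{8 \cdot 10452} = \left(- \frac{23}{8}\right) \frac{1}{10452} = - \frac{23}{83616}$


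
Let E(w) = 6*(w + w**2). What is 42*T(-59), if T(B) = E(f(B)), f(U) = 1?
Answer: 504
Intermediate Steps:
E(w) = 6*w + 6*w**2
T(B) = 12 (T(B) = 6*1*(1 + 1) = 6*1*2 = 12)
42*T(-59) = 42*12 = 504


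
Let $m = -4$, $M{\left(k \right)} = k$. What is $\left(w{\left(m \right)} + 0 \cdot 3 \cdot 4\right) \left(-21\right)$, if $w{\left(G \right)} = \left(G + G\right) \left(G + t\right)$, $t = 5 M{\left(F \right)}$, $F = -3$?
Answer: $-3192$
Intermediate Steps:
$t = -15$ ($t = 5 \left(-3\right) = -15$)
$w{\left(G \right)} = 2 G \left(-15 + G\right)$ ($w{\left(G \right)} = \left(G + G\right) \left(G - 15\right) = 2 G \left(-15 + G\right)$)
$\left(w{\left(m \right)} + 0 \cdot 3 \cdot 4\right) \left(-21\right) = \left(2 \left(-4\right) \left(-15 - 4\right) + 0 \cdot 3 \cdot 4\right) \left(-21\right) = \left(2 \left(-4\right) \left(-19\right) + 0 \cdot 4\right) \left(-21\right) = \left(152 + 0\right) \left(-21\right) = 152 \left(-21\right) = -3192$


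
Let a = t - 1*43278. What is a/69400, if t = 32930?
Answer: -2587/17350 ≈ -0.14911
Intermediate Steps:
a = -10348 (a = 32930 - 1*43278 = 32930 - 43278 = -10348)
a/69400 = -10348/69400 = -10348*1/69400 = -2587/17350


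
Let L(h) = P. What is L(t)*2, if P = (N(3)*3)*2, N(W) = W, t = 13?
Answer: 36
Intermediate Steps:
P = 18 (P = (3*3)*2 = 9*2 = 18)
L(h) = 18
L(t)*2 = 18*2 = 36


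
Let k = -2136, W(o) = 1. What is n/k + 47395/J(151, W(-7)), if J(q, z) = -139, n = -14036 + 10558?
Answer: -50376139/148452 ≈ -339.34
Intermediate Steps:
n = -3478
n/k + 47395/J(151, W(-7)) = -3478/(-2136) + 47395/(-139) = -3478*(-1/2136) + 47395*(-1/139) = 1739/1068 - 47395/139 = -50376139/148452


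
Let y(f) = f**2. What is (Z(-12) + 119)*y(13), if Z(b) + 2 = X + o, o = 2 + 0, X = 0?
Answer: 20111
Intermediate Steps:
o = 2
Z(b) = 0 (Z(b) = -2 + (0 + 2) = -2 + 2 = 0)
(Z(-12) + 119)*y(13) = (0 + 119)*13**2 = 119*169 = 20111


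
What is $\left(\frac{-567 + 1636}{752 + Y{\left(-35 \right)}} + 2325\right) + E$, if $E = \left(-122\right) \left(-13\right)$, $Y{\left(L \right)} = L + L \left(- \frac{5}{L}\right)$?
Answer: $\frac{2785701}{712} \approx 3912.5$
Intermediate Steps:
$Y{\left(L \right)} = -5 + L$ ($Y{\left(L \right)} = L - 5 = -5 + L$)
$E = 1586$
$\left(\frac{-567 + 1636}{752 + Y{\left(-35 \right)}} + 2325\right) + E = \left(\frac{-567 + 1636}{752 - 40} + 2325\right) + 1586 = \left(\frac{1069}{752 - 40} + 2325\right) + 1586 = \left(\frac{1069}{712} + 2325\right) + 1586 = \frac{1656469}{712} + 1586 = \frac{2785701}{712}$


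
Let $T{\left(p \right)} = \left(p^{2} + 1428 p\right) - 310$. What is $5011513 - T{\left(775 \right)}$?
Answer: $3304498$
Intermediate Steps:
$T{\left(p \right)} = -310 + p^{2} + 1428 p$
$5011513 - T{\left(775 \right)} = 5011513 - \left(-310 + 775^{2} + 1428 \cdot 775\right) = 5011513 - \left(-310 + 600625 + 1106700\right) = 5011513 - 1707015 = 3304498$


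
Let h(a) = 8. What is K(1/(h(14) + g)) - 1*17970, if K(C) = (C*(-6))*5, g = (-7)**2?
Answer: -341440/19 ≈ -17971.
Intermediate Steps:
g = 49
K(C) = -30*C (K(C) = -6*C*5 = -30*C)
K(1/(h(14) + g)) - 1*17970 = -30/(8 + 49) - 1*17970 = -30/57 - 17970 = -30*1/57 - 17970 = -10/19 - 17970 = -341440/19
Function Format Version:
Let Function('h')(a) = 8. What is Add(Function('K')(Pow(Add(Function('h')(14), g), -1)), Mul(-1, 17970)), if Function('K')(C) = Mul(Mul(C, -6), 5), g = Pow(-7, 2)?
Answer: Rational(-341440, 19) ≈ -17971.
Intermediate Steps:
g = 49
Function('K')(C) = Mul(-30, C) (Function('K')(C) = Mul(Mul(-6, C), 5) = Mul(-30, C))
Add(Function('K')(Pow(Add(Function('h')(14), g), -1)), Mul(-1, 17970)) = Add(Mul(-30, Pow(Add(8, 49), -1)), Mul(-1, 17970)) = Add(Mul(-30, Pow(57, -1)), -17970) = Add(Mul(-30, Rational(1, 57)), -17970) = Add(Rational(-10, 19), -17970) = Rational(-341440, 19)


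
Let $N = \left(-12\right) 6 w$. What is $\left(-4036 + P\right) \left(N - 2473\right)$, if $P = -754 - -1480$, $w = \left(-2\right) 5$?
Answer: $5802430$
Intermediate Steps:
$w = -10$
$P = 726$ ($P = -754 + 1480 = 726$)
$N = 720$ ($N = \left(-12\right) 6 \left(-10\right) = \left(-72\right) \left(-10\right) = 720$)
$\left(-4036 + P\right) \left(N - 2473\right) = \left(-4036 + 726\right) \left(720 - 2473\right) = \left(-3310\right) \left(-1753\right) = 5802430$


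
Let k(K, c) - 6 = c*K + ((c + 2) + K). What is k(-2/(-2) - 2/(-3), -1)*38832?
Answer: 271824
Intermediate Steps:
k(K, c) = 8 + K + c + K*c (k(K, c) = 6 + (c*K + ((c + 2) + K)) = 6 + (K*c + ((2 + c) + K)) = 6 + (K*c + (2 + K + c)) = 6 + (2 + K + c + K*c) = 8 + K + c + K*c)
k(-2/(-2) - 2/(-3), -1)*38832 = (8 + (-2/(-2) - 2/(-3)) - 1 + (-2/(-2) - 2/(-3))*(-1))*38832 = (8 + (-2*(-½) - 2*(-⅓)) - 1 + (-2*(-½) - 2*(-⅓))*(-1))*38832 = (8 + (1 + ⅔) - 1 + (1 + ⅔)*(-1))*38832 = (8 + 5/3 - 1 + (5/3)*(-1))*38832 = (8 + 5/3 - 1 - 5/3)*38832 = 7*38832 = 271824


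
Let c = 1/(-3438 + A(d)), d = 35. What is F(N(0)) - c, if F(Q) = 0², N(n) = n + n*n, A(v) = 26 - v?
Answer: 1/3447 ≈ 0.00029011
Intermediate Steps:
N(n) = n + n²
F(Q) = 0
c = -1/3447 (c = 1/(-3438 + (26 - 1*35)) = 1/(-3438 + (26 - 35)) = 1/(-3438 - 9) = 1/(-3447) = -1/3447 ≈ -0.00029011)
F(N(0)) - c = 0 - 1*(-1/3447) = 0 + 1/3447 = 1/3447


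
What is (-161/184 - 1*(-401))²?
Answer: 10246401/64 ≈ 1.6010e+5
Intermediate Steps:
(-161/184 - 1*(-401))² = (-161*1/184 + 401)² = (-7/8 + 401)² = (3201/8)² = 10246401/64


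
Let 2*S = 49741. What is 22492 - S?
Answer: -4757/2 ≈ -2378.5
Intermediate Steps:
S = 49741/2 (S = (1/2)*49741 = 49741/2 ≈ 24871.)
22492 - S = 22492 - 1*49741/2 = 22492 - 49741/2 = -4757/2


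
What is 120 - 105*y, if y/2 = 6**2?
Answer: -7440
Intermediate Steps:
y = 72 (y = 2*6**2 = 2*36 = 72)
120 - 105*y = 120 - 105*72 = 120 - 7560 = -7440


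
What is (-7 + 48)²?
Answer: 1681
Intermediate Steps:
(-7 + 48)² = 41² = 1681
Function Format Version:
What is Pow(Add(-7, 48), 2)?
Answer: 1681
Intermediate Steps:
Pow(Add(-7, 48), 2) = Pow(41, 2) = 1681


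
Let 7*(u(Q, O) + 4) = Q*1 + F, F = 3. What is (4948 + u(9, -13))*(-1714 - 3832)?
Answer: -192002520/7 ≈ -2.7429e+7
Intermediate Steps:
u(Q, O) = -25/7 + Q/7 (u(Q, O) = -4 + (Q*1 + 3)/7 = -4 + (Q + 3)/7 = -4 + (3 + Q)/7 = -4 + (3/7 + Q/7) = -25/7 + Q/7)
(4948 + u(9, -13))*(-1714 - 3832) = (4948 + (-25/7 + (⅐)*9))*(-1714 - 3832) = (4948 + (-25/7 + 9/7))*(-5546) = (4948 - 16/7)*(-5546) = (34620/7)*(-5546) = -192002520/7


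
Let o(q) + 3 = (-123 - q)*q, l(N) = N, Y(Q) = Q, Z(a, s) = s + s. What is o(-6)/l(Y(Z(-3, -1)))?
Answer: -699/2 ≈ -349.50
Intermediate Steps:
Z(a, s) = 2*s
o(q) = -3 + q*(-123 - q) (o(q) = -3 + (-123 - q)*q = -3 + q*(-123 - q))
o(-6)/l(Y(Z(-3, -1))) = (-3 - 1*(-6)**2 - 123*(-6))/((2*(-1))) = (-3 - 1*36 + 738)/(-2) = (-3 - 36 + 738)*(-1/2) = 699*(-1/2) = -699/2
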